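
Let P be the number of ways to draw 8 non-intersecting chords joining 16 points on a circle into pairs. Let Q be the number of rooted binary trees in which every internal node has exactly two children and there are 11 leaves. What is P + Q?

18226

Pairing 16 circle points by 8 non-crossing chords gives C_8 matchings. So P = C_8 = 1430.
A full binary tree with L leaves has L−1 internal nodes and is counted by C_{L−1}; L = 11 gives C_10. So Q = C_10 = 16796.
P + Q = 1430 + 16796 = 18226.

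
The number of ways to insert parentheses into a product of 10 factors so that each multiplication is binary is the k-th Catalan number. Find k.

9

Bracketing 10 factors into binary products is counted by C_{10−1} = C_9.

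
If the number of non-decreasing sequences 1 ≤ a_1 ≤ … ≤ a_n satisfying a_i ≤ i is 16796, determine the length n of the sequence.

Such sub-staircase sequences of length n are counted by C_n; 16796 = C_10.

10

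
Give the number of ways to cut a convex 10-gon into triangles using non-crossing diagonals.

A convex 10-gon is triangulated into 8 triangles, and the number of such triangulations is the Catalan number C_{10−2} = C_8.
C_8 = C(16,8)/9 = 12870/9 = 1430.

1430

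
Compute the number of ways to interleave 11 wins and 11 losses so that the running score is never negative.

Reading a vote for the leader as '(' and for the other as ')' turns such a sequence into a balanced string of 11 pairs, so the count is C_11.
C_11 = C(22,11)/12 = 705432/12 = 58786.

58786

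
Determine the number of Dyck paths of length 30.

9694845

A Dyck path with 15 up-steps and 15 down-steps has semilength 15, so there are C_15 of them.
C_15 = C(30,15)/16 = 155117520/16 = 9694845.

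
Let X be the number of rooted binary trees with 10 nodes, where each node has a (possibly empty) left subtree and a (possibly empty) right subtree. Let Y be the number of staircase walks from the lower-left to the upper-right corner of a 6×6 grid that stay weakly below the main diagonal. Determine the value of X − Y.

There are C_n binary search tree shapes on n keys; with n = 10 that is C_10. So X = C_10 = 16796.
Sub-diagonal monotone paths from (0,0) to (6,6) biject with Dyck paths of semilength 6, giving C_6. So Y = C_6 = 132.
X − Y = 16796 − 132 = 16664.

16664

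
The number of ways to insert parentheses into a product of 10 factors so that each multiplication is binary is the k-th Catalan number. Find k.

9

Bracketing 10 factors into binary products is counted by C_{10−1} = C_9.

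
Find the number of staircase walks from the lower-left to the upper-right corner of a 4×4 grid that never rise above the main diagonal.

Monotone paths in an n×n grid that stay weakly below the diagonal are counted by C_n; here n = 4.
C_4 = C(8,4)/5 = 70/5 = 14.

14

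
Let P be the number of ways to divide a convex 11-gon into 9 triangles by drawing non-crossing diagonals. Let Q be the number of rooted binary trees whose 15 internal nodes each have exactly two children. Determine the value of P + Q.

Triangulations of a convex m-gon are counted by C_{m−2}; with m = 11 this is C_9. So P = C_9 = 4862.
Full binary trees with n internal nodes are counted by C_n; here n = 15. So Q = C_15 = 9694845.
P + Q = 4862 + 9694845 = 9699707.

9699707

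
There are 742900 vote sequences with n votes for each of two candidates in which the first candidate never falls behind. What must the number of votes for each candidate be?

Such ballot sequences with n votes each are counted by C_n; 742900 = C_13.

13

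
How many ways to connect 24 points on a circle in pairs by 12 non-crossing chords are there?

Non-crossing perfect matchings of 2n points on a circle are counted by C_n; with 24 points, n = 12.
C_12 = C(24,12)/13 = 2704156/13 = 208012.

208012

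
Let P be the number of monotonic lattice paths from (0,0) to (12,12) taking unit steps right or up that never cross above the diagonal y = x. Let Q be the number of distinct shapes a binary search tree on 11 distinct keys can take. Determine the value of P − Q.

Sub-diagonal monotone paths from (0,0) to (12,12) biject with Dyck paths of semilength 12, giving C_12. So P = C_12 = 208012.
There are C_n binary search tree shapes on n keys; with n = 11 that is C_11. So Q = C_11 = 58786.
P − Q = 208012 − 58786 = 149226.

149226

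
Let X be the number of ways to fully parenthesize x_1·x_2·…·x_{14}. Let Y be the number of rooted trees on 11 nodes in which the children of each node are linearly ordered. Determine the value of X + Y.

759696

Ways to associate a product of 14 factors correspond to binary trees on 14 leaves, so the count is C_13. So X = C_13 = 742900.
Rooted ordered (plane) trees on m nodes have m−1 edges and are counted by C_{m−1}; m = 11 gives C_10. So Y = C_10 = 16796.
X + Y = 742900 + 16796 = 759696.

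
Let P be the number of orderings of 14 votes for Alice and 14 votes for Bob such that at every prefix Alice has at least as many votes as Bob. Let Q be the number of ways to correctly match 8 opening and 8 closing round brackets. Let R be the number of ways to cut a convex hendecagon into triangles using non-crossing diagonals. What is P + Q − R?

2671008

Ballot sequences with n votes each where one side never trails are Dyck words, counted by C_n; here n = 14. So P = C_14 = 2674440.
With 8 pairs the number of balanced bracket strings is the Catalan number C_8. So Q = C_8 = 1430.
A convex 11-gon is triangulated into 9 triangles, and the number of such triangulations is the Catalan number C_{11−2} = C_9. So R = C_9 = 4862.
P + Q − R = 2674440 + 1430 − 4862 = 2671008.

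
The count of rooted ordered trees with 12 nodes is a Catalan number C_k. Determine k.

11

A rooted plane tree on 12 nodes has 11 edges, and such trees are counted by C_11.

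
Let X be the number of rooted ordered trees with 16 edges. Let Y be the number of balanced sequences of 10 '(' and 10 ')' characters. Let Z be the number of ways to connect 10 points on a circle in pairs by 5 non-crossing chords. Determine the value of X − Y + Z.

A rooted plane tree with 16 edges has 17 nodes, and the count is C_16. So X = C_16 = 35357670.
With 10 pairs the number of balanced bracket strings is the Catalan number C_10. So Y = C_10 = 16796.
Non-crossing perfect matchings of 2n points on a circle are counted by C_n; with 10 points, n = 5. So Z = C_5 = 42.
X − Y + Z = 35357670 − 16796 + 42 = 35340916.

35340916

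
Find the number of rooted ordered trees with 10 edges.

A rooted plane tree with 10 edges has 11 nodes, and the count is C_10.
C_10 = C(20,10)/11 = 184756/11 = 16796.

16796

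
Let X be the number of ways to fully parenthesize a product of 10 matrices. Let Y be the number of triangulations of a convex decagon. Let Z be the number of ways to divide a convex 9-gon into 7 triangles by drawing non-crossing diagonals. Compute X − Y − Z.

Bracketing 10 factors into binary products is counted by C_{10−1} = C_9. So X = C_9 = 4862.
The number of triangulations of a 10-gon is the Catalan number C_8 (index = sides − 2). So Y = C_8 = 1430.
Triangulations of a convex m-gon are counted by C_{m−2}; with m = 9 this is C_7. So Z = C_7 = 429.
X − Y − Z = 4862 − 1430 − 429 = 3003.

3003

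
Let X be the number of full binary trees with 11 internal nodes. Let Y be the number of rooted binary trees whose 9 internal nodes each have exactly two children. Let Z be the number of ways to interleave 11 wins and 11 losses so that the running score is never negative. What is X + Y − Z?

4862

The number of full binary trees on 11 internal nodes is the Catalan number C_11. So X = C_11 = 58786.
Full binary trees with n internal nodes are counted by C_n; here n = 9. So Y = C_9 = 4862.
Reading a vote for the leader as '(' and for the other as ')' turns such a sequence into a balanced string of 11 pairs, so the count is C_11. So Z = C_11 = 58786.
X + Y − Z = 58786 + 4862 − 58786 = 4862.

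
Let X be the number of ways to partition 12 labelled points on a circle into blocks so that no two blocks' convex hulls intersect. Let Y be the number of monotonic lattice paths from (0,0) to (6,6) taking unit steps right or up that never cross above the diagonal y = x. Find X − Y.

207880

Non-crossing partitions of an n-element set are counted by C_n; here n = 12. So X = C_12 = 208012.
Monotone paths in an n×n grid that stay weakly below the diagonal are counted by C_n; here n = 6. So Y = C_6 = 132.
X − Y = 208012 − 132 = 207880.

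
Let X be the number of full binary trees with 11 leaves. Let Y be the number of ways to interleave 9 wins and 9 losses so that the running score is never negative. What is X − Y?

11934

A full binary tree with L leaves has L−1 internal nodes and is counted by C_{L−1}; L = 11 gives C_10. So X = C_10 = 16796.
Reading a vote for the leader as '(' and for the other as ')' turns such a sequence into a balanced string of 9 pairs, so the count is C_9. So Y = C_9 = 4862.
X − Y = 16796 − 4862 = 11934.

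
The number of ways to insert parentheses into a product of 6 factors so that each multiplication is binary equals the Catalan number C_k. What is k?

Ways to associate a product of 6 factors correspond to binary trees on 6 leaves, so the count is C_5.

5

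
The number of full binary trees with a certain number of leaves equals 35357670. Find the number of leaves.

17

Full binary trees with L leaves are counted by C_{L−1}, and C_16 = 35357670.
So the index is 16, and the number of leaves is 16 + 1 = 17.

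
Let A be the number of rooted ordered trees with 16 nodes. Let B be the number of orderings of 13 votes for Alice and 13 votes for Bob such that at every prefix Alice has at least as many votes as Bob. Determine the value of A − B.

A rooted plane tree on 16 nodes has 15 edges, and such trees are counted by C_15. So A = C_15 = 9694845.
Ballot sequences with n votes each where one side never trails are Dyck words, counted by C_n; here n = 13. So B = C_13 = 742900.
A − B = 9694845 − 742900 = 8951945.

8951945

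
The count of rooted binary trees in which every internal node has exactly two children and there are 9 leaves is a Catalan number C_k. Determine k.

8

Full binary trees with 9 leaves have 9−1 = 8 internal nodes, so there are C_8 of them.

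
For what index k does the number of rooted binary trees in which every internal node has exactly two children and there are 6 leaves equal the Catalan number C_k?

A full binary tree with L leaves has L−1 internal nodes and is counted by C_{L−1}; L = 6 gives C_5.

5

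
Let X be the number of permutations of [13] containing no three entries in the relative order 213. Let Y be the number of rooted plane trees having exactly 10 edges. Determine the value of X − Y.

726104

For any fixed pattern of length 3, the pattern-avoiding permutations of [13] number C_13. So X = C_13 = 742900.
Rooted ordered trees with n edges are counted by C_n; here n = 10. So Y = C_10 = 16796.
X − Y = 742900 − 16796 = 726104.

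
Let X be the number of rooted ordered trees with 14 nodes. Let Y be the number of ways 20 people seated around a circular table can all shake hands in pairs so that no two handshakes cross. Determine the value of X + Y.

759696

A rooted plane tree on 14 nodes has 13 edges, and such trees are counted by C_13. So X = C_13 = 742900.
Non-crossing handshake pairings of 2n people are counted by C_n; 20 people gives n = 10. So Y = C_10 = 16796.
X + Y = 742900 + 16796 = 759696.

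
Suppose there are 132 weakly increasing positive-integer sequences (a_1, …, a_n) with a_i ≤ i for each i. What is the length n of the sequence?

6

Such sub-staircase sequences of length n are counted by C_n, and C_6 = 132.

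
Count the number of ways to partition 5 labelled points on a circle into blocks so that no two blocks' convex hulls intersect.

The non-crossing partitions of [5] form a lattice of size C_5.
C_5 = C_4 · 2(2·4+1)/(4+2) = 14 · 18/6 = 42.

42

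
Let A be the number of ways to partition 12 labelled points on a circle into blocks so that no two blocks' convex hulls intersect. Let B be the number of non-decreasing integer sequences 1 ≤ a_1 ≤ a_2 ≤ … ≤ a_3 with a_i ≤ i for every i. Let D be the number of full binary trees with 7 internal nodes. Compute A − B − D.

Non-crossing partitions of an n-element set are counted by C_n; here n = 12. So A = C_12 = 208012.
Such sub-staircase sequences of length n are counted by C_n; here n = 3. So B = C_3 = 5.
The number of full binary trees on 7 internal nodes is the Catalan number C_7. So D = C_7 = 429.
A − B − D = 208012 − 5 − 429 = 207578.

207578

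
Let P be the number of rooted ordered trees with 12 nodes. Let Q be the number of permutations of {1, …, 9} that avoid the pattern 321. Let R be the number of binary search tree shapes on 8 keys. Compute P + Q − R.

62218

A rooted plane tree on 12 nodes has 11 edges, and such trees are counted by C_11. So P = C_11 = 58786.
For any fixed pattern of length 3, the pattern-avoiding permutations of [9] number C_9. So Q = C_9 = 4862.
There are C_n binary search tree shapes on n keys; with n = 8 that is C_8. So R = C_8 = 1430.
P + Q − R = 58786 + 4862 − 1430 = 62218.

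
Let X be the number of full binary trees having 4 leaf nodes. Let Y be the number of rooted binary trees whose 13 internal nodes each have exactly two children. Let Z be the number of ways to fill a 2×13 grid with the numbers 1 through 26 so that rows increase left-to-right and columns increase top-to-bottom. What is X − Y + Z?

5

A full binary tree with L leaves has L−1 internal nodes and is counted by C_{L−1}; L = 4 gives C_3. So X = C_3 = 5.
The number of full binary trees on 13 internal nodes is the Catalan number C_13. So Y = C_13 = 742900.
Standard Young tableaux of shape 2×n are counted by C_n; here n = 13. So Z = C_13 = 742900.
X − Y + Z = 5 − 742900 + 742900 = 5.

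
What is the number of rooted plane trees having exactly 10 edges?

16796

Rooted ordered trees with n edges are counted by C_n; here n = 10.
C_10 = 16796.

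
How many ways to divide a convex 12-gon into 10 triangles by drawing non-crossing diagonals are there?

16796

Triangulations of a convex m-gon are counted by C_{m−2}; with m = 12 this is C_10.
C_10 = C(20,10)/11 = 184756/11 = 16796.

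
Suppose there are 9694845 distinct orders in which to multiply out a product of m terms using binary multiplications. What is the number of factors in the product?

16

Parenthesizations of m factors are counted by C_{m−1}; 9694845 = C_15.
So the index is 15, and the number of factors is 15 + 1 = 16.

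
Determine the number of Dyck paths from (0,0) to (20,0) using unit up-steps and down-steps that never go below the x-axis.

A Dyck path with 10 up-steps and 10 down-steps has semilength 10, so there are C_10 of them.
C_10 = C_9 · 2(2·9+1)/(9+2) = 4862 · 38/11 = 16796.

16796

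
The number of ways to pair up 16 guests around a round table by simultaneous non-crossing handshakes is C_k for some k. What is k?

Non-crossing handshake pairings of 2n people are counted by C_n; 16 people gives n = 8.

8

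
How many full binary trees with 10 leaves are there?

4862

A full binary tree with L leaves has L−1 internal nodes and is counted by C_{L−1}; L = 10 gives C_9.
C_9 = C_8 · 2(2·8+1)/(8+2) = 1430 · 34/10 = 4862.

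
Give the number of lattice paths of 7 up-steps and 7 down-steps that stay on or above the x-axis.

429

Paths of 7 up- and 7 down-steps that never dip below the axis are Dyck paths; their count is C_7.
C_7 = C(14,7)/8 = 3432/8 = 429.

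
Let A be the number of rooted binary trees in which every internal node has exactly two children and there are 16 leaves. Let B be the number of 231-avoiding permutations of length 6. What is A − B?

A full binary tree with L leaves has L−1 internal nodes and is counted by C_{L−1}; L = 16 gives C_15. So A = C_15 = 9694845.
For any fixed pattern of length 3, the pattern-avoiding permutations of [6] number C_6. So B = C_6 = 132.
A − B = 9694845 − 132 = 9694713.

9694713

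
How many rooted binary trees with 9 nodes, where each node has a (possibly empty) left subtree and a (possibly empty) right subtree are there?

There are C_n binary search tree shapes on n keys; with n = 9 that is C_9.
C_9 = C_8 · 2(2·8+1)/(8+2) = 1430 · 34/10 = 4862.

4862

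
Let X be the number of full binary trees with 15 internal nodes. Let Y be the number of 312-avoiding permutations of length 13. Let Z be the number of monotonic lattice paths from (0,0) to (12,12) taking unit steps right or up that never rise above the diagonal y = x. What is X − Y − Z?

The number of full binary trees on 15 internal nodes is the Catalan number C_15. So X = C_15 = 9694845.
For any fixed pattern of length 3, the pattern-avoiding permutations of [13] number C_13. So Y = C_13 = 742900.
Sub-diagonal monotone paths from (0,0) to (12,12) biject with Dyck paths of semilength 12, giving C_12. So Z = C_12 = 208012.
X − Y − Z = 9694845 − 742900 − 208012 = 8743933.

8743933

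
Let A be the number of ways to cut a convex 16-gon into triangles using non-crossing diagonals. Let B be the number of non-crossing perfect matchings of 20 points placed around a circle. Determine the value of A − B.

Triangulations of a convex m-gon are counted by C_{m−2}; with m = 16 this is C_14. So A = C_14 = 2674440.
Pairing 20 circle points by 10 non-crossing chords gives C_10 matchings. So B = C_10 = 16796.
A − B = 2674440 − 16796 = 2657644.

2657644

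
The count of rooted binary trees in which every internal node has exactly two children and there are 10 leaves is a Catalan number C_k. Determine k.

A full binary tree with L leaves has L−1 internal nodes and is counted by C_{L−1}; L = 10 gives C_9.

9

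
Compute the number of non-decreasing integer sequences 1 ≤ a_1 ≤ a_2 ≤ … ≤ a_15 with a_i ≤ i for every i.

9694845

Such sub-staircase sequences of length n are counted by C_n; here n = 15.
C_15 = C_14 · 2(2·14+1)/(14+2) = 2674440 · 58/16 = 9694845.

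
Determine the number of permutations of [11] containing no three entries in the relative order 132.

58786

For any fixed pattern of length 3, the pattern-avoiding permutations of [11] number C_11.
C_11 = 58786.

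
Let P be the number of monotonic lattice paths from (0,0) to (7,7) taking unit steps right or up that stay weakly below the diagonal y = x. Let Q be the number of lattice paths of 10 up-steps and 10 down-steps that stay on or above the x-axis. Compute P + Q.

17225

Sub-diagonal monotone paths from (0,0) to (7,7) biject with Dyck paths of semilength 7, giving C_7. So P = C_7 = 429.
A Dyck path with 10 up-steps and 10 down-steps has semilength 10, so there are C_10 of them. So Q = C_10 = 16796.
P + Q = 429 + 16796 = 17225.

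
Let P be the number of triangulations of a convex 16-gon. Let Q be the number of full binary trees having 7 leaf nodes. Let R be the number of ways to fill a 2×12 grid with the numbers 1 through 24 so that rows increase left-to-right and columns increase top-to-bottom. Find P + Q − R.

2466560

Triangulations of a convex m-gon are counted by C_{m−2}; with m = 16 this is C_14. So P = C_14 = 2674440.
Full binary trees with 7 leaves have 7−1 = 6 internal nodes, so there are C_6 of them. So Q = C_6 = 132.
By the hook-length formula (or a Dyck-path bijection), SYT of shape 2×12 number C_12. So R = C_12 = 208012.
P + Q − R = 2674440 + 132 − 208012 = 2466560.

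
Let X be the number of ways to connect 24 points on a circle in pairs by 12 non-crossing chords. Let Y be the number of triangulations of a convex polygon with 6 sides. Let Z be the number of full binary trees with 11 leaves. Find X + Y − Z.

191230

Pairing 24 circle points by 12 non-crossing chords gives C_12 matchings. So X = C_12 = 208012.
A convex 6-gon is triangulated into 4 triangles, and the number of such triangulations is the Catalan number C_{6−2} = C_4. So Y = C_4 = 14.
Full binary trees with 11 leaves have 11−1 = 10 internal nodes, so there are C_10 of them. So Z = C_10 = 16796.
X + Y − Z = 208012 + 14 − 16796 = 191230.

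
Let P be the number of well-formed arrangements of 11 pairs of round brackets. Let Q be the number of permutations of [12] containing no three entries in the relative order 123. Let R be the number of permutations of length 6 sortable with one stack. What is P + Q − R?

266666

A balanced arrangement of 11 bracket pairs is a Dyck word of semilength 11, so the count is C_11. So P = C_11 = 58786.
For any fixed pattern of length 3, the pattern-avoiding permutations of [12] number C_12. So Q = C_12 = 208012.
By Knuth's characterisation, the stack-sortable permutations of length 6 are the 231-avoiders, numbering C_6. So R = C_6 = 132.
P + Q − R = 58786 + 208012 − 132 = 266666.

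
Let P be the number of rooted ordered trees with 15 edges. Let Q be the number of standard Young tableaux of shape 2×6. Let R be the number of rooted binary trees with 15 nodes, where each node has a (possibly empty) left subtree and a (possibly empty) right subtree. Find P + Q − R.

132

A rooted plane tree with 15 edges has 16 nodes, and the count is C_15. So P = C_15 = 9694845.
Standard Young tableaux of shape 2×n are counted by C_n; here n = 6. So Q = C_6 = 132.
Binary trees (left/right distinguished) on n nodes are counted by C_n; here n = 15. So R = C_15 = 9694845.
P + Q − R = 9694845 + 132 − 9694845 = 132.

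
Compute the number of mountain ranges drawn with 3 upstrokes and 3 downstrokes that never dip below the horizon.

A Dyck path with 3 up-steps and 3 down-steps has semilength 3, so there are C_3 of them.
C_3 = C(6,3)/4 = 20/4 = 5.

5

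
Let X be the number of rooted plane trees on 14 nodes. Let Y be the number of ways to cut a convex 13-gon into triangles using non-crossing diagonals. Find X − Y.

Rooted ordered (plane) trees on m nodes have m−1 edges and are counted by C_{m−1}; m = 14 gives C_13. So X = C_13 = 742900.
Triangulations of a convex m-gon are counted by C_{m−2}; with m = 13 this is C_11. So Y = C_11 = 58786.
X − Y = 742900 − 58786 = 684114.

684114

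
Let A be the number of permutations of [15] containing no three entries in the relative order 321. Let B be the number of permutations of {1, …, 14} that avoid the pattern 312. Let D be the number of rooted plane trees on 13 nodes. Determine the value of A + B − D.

12161273

Permutations of [n] avoiding any single length-3 pattern are counted by C_n; here n = 15. So A = C_15 = 9694845.
Permutations of [n] avoiding any single length-3 pattern are counted by C_n; here n = 14. So B = C_14 = 2674440.
Rooted ordered (plane) trees on m nodes have m−1 edges and are counted by C_{m−1}; m = 13 gives C_12. So D = C_12 = 208012.
A + B − D = 9694845 + 2674440 − 208012 = 12161273.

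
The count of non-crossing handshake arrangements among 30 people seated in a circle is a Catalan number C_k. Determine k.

With 30 = 2·15 people, non-crossing handshake pairings are non-crossing perfect matchings on a circle, counted by C_15.

15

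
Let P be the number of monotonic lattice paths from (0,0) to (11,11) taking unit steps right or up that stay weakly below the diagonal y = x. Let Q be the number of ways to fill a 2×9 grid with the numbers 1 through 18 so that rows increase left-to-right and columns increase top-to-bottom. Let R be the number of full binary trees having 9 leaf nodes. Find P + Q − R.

Sub-diagonal monotone paths from (0,0) to (11,11) biject with Dyck paths of semilength 11, giving C_11. So P = C_11 = 58786.
Standard Young tableaux of shape 2×n are counted by C_n; here n = 9. So Q = C_9 = 4862.
A full binary tree with L leaves has L−1 internal nodes and is counted by C_{L−1}; L = 9 gives C_8. So R = C_8 = 1430.
P + Q − R = 58786 + 4862 − 1430 = 62218.

62218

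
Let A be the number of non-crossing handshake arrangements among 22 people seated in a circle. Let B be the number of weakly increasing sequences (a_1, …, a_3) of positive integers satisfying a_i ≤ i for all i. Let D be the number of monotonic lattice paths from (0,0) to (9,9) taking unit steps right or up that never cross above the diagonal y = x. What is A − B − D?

With 22 = 2·11 people, non-crossing handshake pairings are non-crossing perfect matchings on a circle, counted by C_11. So A = C_11 = 58786.
Such sub-staircase sequences of length n are counted by C_n; here n = 3. So B = C_3 = 5.
Sub-diagonal monotone paths from (0,0) to (9,9) biject with Dyck paths of semilength 9, giving C_9. So D = C_9 = 4862.
A − B − D = 58786 − 5 − 4862 = 53919.

53919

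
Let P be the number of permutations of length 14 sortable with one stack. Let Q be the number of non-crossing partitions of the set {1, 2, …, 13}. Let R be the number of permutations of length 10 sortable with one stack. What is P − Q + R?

Stack-sortable permutations are exactly the 231-avoiding ones, counted by C_n; here n = 14. So P = C_14 = 2674440.
Non-crossing partitions of an n-element set are counted by C_n; here n = 13. So Q = C_13 = 742900.
Stack-sortable permutations are exactly the 231-avoiding ones, counted by C_n; here n = 10. So R = C_10 = 16796.
P − Q + R = 2674440 − 742900 + 16796 = 1948336.

1948336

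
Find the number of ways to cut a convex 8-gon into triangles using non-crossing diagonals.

132

Triangulations of a convex m-gon are counted by C_{m−2}; with m = 8 this is C_6.
C_6 = C(12,6)/7 = 924/7 = 132.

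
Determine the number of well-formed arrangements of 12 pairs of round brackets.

A balanced arrangement of 12 bracket pairs is a Dyck word of semilength 12, so the count is C_12.
C_12 = 208012.

208012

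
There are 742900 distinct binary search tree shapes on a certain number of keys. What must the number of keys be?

13

Binary search tree shapes on n keys are counted by C_n, and C_13 = 742900.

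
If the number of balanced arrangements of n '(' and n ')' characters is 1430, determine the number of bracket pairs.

Balanced strings of n bracket-pairs are counted by C_n, and C_8 = 1430.

8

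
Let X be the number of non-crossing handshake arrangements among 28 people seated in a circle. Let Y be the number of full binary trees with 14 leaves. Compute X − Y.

1931540

With 28 = 2·14 people, non-crossing handshake pairings are non-crossing perfect matchings on a circle, counted by C_14. So X = C_14 = 2674440.
Full binary trees with 14 leaves have 14−1 = 13 internal nodes, so there are C_13 of them. So Y = C_13 = 742900.
X − Y = 2674440 − 742900 = 1931540.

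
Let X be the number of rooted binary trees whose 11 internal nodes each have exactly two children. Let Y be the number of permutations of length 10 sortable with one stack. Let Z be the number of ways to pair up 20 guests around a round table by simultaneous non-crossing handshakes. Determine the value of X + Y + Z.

92378

The number of full binary trees on 11 internal nodes is the Catalan number C_11. So X = C_11 = 58786.
By Knuth's characterisation, the stack-sortable permutations of length 10 are the 231-avoiders, numbering C_10. So Y = C_10 = 16796.
Non-crossing handshake pairings of 2n people are counted by C_n; 20 people gives n = 10. So Z = C_10 = 16796.
X + Y + Z = 58786 + 16796 + 16796 = 92378.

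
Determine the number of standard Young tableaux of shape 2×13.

742900

Standard Young tableaux of shape 2×n are counted by C_n; here n = 13.
C_13 = C_12 · 2(2·12+1)/(12+2) = 208012 · 50/14 = 742900.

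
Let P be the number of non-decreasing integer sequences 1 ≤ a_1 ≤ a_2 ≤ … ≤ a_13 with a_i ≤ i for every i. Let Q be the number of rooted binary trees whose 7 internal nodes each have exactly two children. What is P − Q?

Weakly increasing sequences with a_i ≤ i biject with Dyck paths of semilength 13, so there are C_13. So P = C_13 = 742900.
Full binary trees with n internal nodes are counted by C_n; here n = 7. So Q = C_7 = 429.
P − Q = 742900 − 429 = 742471.

742471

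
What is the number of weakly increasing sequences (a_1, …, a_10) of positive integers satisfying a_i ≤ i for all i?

16796

Weakly increasing sequences with a_i ≤ i biject with Dyck paths of semilength 10, so there are C_10.
C_10 = C_9 · 2(2·9+1)/(9+2) = 4862 · 38/11 = 16796.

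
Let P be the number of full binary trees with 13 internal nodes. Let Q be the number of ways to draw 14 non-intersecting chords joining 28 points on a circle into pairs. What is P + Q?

3417340

The number of full binary trees on 13 internal nodes is the Catalan number C_13. So P = C_13 = 742900.
Non-crossing perfect matchings of 2n points on a circle are counted by C_n; with 28 points, n = 14. So Q = C_14 = 2674440.
P + Q = 742900 + 2674440 = 3417340.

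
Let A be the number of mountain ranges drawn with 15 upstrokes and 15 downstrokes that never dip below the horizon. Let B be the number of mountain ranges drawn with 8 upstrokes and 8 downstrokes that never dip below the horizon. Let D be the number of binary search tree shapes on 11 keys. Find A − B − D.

9634629

Dyck paths of semilength n (length 2n) are counted by C_n; here n = 15. So A = C_15 = 9694845.
Dyck paths of semilength n (length 2n) are counted by C_n; here n = 8. So B = C_8 = 1430.
Rooted binary trees with 11 nodes (each child slot possibly empty) number C_11. So D = C_11 = 58786.
A − B − D = 9694845 − 1430 − 58786 = 9634629.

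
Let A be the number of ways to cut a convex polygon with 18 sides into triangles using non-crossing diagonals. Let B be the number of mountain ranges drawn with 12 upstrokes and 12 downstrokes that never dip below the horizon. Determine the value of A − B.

A convex 18-gon is triangulated into 16 triangles, and the number of such triangulations is the Catalan number C_{18−2} = C_16. So A = C_16 = 35357670.
Paths of 12 up- and 12 down-steps that never dip below the axis are Dyck paths; their count is C_12. So B = C_12 = 208012.
A − B = 35357670 − 208012 = 35149658.

35149658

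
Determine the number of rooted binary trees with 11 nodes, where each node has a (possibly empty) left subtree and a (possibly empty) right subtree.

58786

Binary trees (left/right distinguished) on n nodes are counted by C_n; here n = 11.
C_11 = C_10 · 2(2·10+1)/(10+2) = 16796 · 42/12 = 58786.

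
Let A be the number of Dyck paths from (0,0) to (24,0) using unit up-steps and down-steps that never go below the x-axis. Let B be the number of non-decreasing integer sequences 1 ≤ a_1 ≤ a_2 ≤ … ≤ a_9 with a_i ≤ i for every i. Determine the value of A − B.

203150

A Dyck path with 12 up-steps and 12 down-steps has semilength 12, so there are C_12 of them. So A = C_12 = 208012.
Weakly increasing sequences with a_i ≤ i biject with Dyck paths of semilength 9, so there are C_9. So B = C_9 = 4862.
A − B = 208012 − 4862 = 203150.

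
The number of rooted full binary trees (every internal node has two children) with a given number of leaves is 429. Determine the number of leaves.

Full binary trees with L leaves are counted by C_{L−1}, and C_7 = 429.
So the index is 7, and the number of leaves is 7 + 1 = 8.

8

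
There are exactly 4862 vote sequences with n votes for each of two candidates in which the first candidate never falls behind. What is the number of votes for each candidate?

9

Such ballot sequences with n votes each are counted by C_n. Since C_9 = 4862, the index is 9.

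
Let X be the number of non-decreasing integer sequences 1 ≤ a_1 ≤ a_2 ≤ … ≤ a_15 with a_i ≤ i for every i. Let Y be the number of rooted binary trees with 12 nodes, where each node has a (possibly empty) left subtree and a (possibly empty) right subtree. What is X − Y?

9486833

Weakly increasing sequences with a_i ≤ i biject with Dyck paths of semilength 15, so there are C_15. So X = C_15 = 9694845.
Binary trees (left/right distinguished) on n nodes are counted by C_n; here n = 12. So Y = C_12 = 208012.
X − Y = 9694845 − 208012 = 9486833.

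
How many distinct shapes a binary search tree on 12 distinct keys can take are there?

208012

Binary trees (left/right distinguished) on n nodes are counted by C_n; here n = 12.
C_12 = C(24,12)/13 = 2704156/13 = 208012.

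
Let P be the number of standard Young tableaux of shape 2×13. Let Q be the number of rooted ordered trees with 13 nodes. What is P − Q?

By the hook-length formula (or a Dyck-path bijection), SYT of shape 2×13 number C_13. So P = C_13 = 742900.
Rooted ordered (plane) trees on m nodes have m−1 edges and are counted by C_{m−1}; m = 13 gives C_12. So Q = C_12 = 208012.
P − Q = 742900 − 208012 = 534888.

534888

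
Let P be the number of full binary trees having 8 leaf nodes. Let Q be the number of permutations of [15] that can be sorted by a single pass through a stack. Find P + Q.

A full binary tree with L leaves has L−1 internal nodes and is counted by C_{L−1}; L = 8 gives C_7. So P = C_7 = 429.
Stack-sortable permutations are exactly the 231-avoiding ones, counted by C_n; here n = 15. So Q = C_15 = 9694845.
P + Q = 429 + 9694845 = 9695274.

9695274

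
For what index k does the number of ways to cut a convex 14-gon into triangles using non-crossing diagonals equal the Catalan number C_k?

12

The number of triangulations of a 14-gon is the Catalan number C_12 (index = sides − 2).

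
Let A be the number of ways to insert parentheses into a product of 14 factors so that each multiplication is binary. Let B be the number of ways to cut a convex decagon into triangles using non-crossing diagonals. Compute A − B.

Ways to associate a product of 14 factors correspond to binary trees on 14 leaves, so the count is C_13. So A = C_13 = 742900.
The number of triangulations of a 10-gon is the Catalan number C_8 (index = sides − 2). So B = C_8 = 1430.
A − B = 742900 − 1430 = 741470.

741470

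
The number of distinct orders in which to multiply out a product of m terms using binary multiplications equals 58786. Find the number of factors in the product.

12

Parenthesizations of m factors are counted by C_{m−1}, and C_11 = 58786.
So the index is 11, and the number of factors is 11 + 1 = 12.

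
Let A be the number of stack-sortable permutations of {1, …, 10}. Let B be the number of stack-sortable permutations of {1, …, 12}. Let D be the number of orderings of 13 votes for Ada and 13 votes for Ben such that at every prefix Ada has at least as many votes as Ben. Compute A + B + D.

By Knuth's characterisation, the stack-sortable permutations of length 10 are the 231-avoiders, numbering C_10. So A = C_10 = 16796.
Stack-sortable permutations are exactly the 231-avoiding ones, counted by C_n; here n = 12. So B = C_12 = 208012.
Ballot sequences with n votes each where one side never trails are Dyck words, counted by C_n; here n = 13. So D = C_13 = 742900.
A + B + D = 16796 + 208012 + 742900 = 967708.

967708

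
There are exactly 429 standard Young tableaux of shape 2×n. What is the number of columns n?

7

Standard Young tableaux of shape 2×n are counted by C_n; 429 = C_7.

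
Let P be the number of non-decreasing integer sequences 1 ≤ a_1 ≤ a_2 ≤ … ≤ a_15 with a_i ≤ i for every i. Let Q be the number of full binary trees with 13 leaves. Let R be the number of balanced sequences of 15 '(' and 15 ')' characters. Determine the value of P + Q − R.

Weakly increasing sequences with a_i ≤ i biject with Dyck paths of semilength 15, so there are C_15. So P = C_15 = 9694845.
A full binary tree with L leaves has L−1 internal nodes and is counted by C_{L−1}; L = 13 gives C_12. So Q = C_12 = 208012.
With 15 pairs the number of balanced bracket strings is the Catalan number C_15. So R = C_15 = 9694845.
P + Q − R = 9694845 + 208012 − 9694845 = 208012.

208012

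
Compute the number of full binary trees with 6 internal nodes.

132

The number of full binary trees on 6 internal nodes is the Catalan number C_6.
C_6 = C_5 · 2(2·5+1)/(5+2) = 42 · 22/7 = 132.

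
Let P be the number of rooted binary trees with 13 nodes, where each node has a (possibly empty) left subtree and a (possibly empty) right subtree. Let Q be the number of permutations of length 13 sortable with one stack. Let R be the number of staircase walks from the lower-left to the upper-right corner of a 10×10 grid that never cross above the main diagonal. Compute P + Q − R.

1469004

Rooted binary trees with 13 nodes (each child slot possibly empty) number C_13. So P = C_13 = 742900.
By Knuth's characterisation, the stack-sortable permutations of length 13 are the 231-avoiders, numbering C_13. So Q = C_13 = 742900.
Monotone paths in an n×n grid that stay weakly below the diagonal are counted by C_n; here n = 10. So R = C_10 = 16796.
P + Q − R = 742900 + 742900 − 16796 = 1469004.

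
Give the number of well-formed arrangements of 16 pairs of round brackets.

A balanced arrangement of 16 bracket pairs is a Dyck word of semilength 16, so the count is C_16.
C_16 = C(32,16)/17 = 601080390/17 = 35357670.

35357670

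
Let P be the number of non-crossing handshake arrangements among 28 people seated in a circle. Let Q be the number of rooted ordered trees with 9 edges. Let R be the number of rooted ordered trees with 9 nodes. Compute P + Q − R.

With 28 = 2·14 people, non-crossing handshake pairings are non-crossing perfect matchings on a circle, counted by C_14. So P = C_14 = 2674440.
Rooted ordered trees with n edges are counted by C_n; here n = 9. So Q = C_9 = 4862.
A rooted plane tree on 9 nodes has 8 edges, and such trees are counted by C_8. So R = C_8 = 1430.
P + Q − R = 2674440 + 4862 − 1430 = 2677872.

2677872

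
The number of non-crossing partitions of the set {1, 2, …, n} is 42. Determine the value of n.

Non-crossing partitions of [n] are counted by C_n; 42 = C_5.

5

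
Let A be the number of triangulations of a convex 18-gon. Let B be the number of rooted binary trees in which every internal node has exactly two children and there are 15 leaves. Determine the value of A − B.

32683230

The number of triangulations of an 18-gon is the Catalan number C_16 (index = sides − 2). So A = C_16 = 35357670.
A full binary tree with L leaves has L−1 internal nodes and is counted by C_{L−1}; L = 15 gives C_14. So B = C_14 = 2674440.
A − B = 35357670 − 2674440 = 32683230.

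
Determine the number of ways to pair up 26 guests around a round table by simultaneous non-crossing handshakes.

742900

With 26 = 2·13 people, non-crossing handshake pairings are non-crossing perfect matchings on a circle, counted by C_13.
C_13 = C_12 · 2(2·12+1)/(12+2) = 208012 · 50/14 = 742900.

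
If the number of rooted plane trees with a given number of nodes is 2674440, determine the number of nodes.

Rooted ordered trees on m nodes are counted by C_{m−1}; 2674440 = C_14.
So the index is 14, and the number of nodes is 14 + 1 = 15.

15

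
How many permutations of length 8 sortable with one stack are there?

Stack-sortable permutations are exactly the 231-avoiding ones, counted by C_n; here n = 8.
C_8 = 1430.

1430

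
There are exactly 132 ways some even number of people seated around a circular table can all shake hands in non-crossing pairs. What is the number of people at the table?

12

Non-crossing handshake pairings of 2n people are counted by C_n. The Catalan number equal to 132 is C_6.
So n = 6, and there are 2n = 12 people.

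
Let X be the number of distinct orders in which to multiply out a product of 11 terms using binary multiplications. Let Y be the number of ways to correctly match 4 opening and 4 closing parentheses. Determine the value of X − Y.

16782

Ways to associate a product of 11 factors correspond to binary trees on 11 leaves, so the count is C_10. So X = C_10 = 16796.
A balanced arrangement of 4 bracket pairs is a Dyck word of semilength 4, so the count is C_4. So Y = C_4 = 14.
X − Y = 16796 − 14 = 16782.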